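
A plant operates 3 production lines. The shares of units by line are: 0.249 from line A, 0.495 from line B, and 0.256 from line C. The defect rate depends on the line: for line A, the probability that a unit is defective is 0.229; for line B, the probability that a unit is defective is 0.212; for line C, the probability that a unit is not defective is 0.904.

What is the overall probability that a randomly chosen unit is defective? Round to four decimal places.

P(D|C) = 1 − 0.904 = 0.096.
By the law of total probability,
P(D) = P(D|A)·P(A) + P(D|B)·P(B) + P(D|C)·P(C)
      = 0.229·0.249 + 0.212·0.495 + 0.096·0.256
      = 0.057021 + 0.10494 + 0.024576 = 0.186537

P(D) ≈ 0.1865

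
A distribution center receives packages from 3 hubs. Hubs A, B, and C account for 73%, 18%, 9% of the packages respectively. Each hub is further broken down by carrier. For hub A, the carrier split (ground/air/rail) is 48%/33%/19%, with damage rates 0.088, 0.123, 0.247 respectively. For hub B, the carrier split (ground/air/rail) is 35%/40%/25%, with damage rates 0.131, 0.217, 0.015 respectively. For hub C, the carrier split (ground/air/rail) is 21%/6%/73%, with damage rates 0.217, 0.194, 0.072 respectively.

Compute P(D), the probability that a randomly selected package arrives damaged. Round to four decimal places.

P(D|A) = 0.48·0.088 + 0.33·0.123 + 0.19·0.247 = 0.04224 + 0.04059 + 0.04693 = 0.12976
P(D|B) = 0.35·0.131 + 0.4·0.217 + 0.25·0.015 = 0.04585 + 0.0868 + 0.00375 = 0.1364
P(D|C) = 0.21·0.217 + 0.06·0.194 + 0.73·0.072 = 0.04557 + 0.01164 + 0.05256 = 0.10977
Then overall,
P(D) = 0.73·0.12976 + 0.18·0.1364 + 0.09·0.10977
      = 0.0947248 + 0.024552 + 0.0098793 = 0.1291561

P(D) ≈ 0.1292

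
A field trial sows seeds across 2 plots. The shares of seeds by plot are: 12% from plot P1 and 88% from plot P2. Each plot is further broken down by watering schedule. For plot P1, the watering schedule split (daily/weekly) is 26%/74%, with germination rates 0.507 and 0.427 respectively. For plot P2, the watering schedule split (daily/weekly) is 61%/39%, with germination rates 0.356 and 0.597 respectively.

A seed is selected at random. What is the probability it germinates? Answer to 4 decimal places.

0.4497

P(G|P1) = 0.26·0.507 + 0.74·0.427 = 0.13182 + 0.31598 = 0.4478
P(G|P2) = 0.61·0.356 + 0.39·0.597 = 0.21716 + 0.23283 = 0.44999
Then overall,
P(G) = 0.12·0.4478 + 0.88·0.44999
      = 0.053736 + 0.3959912 = 0.4497272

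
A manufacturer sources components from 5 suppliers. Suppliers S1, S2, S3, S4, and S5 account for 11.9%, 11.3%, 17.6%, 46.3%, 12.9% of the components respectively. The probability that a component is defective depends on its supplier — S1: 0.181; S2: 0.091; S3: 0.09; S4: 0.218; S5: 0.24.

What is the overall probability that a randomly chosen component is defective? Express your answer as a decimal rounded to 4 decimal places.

Using total probability over the partition,
P(D) = P(D|S1)·P(S1) + P(D|S2)·P(S2) + P(D|S3)·P(S3) + P(D|S4)·P(S4) + P(D|S5)·P(S5)
      = 0.181·0.119 + 0.091·0.113 + 0.09·0.176 + 0.218·0.463 + 0.24·0.129
      = 0.021539 + 0.010283 + 0.01584 + 0.100934 + 0.03096 = 0.179556

P(D) ≈ 0.1796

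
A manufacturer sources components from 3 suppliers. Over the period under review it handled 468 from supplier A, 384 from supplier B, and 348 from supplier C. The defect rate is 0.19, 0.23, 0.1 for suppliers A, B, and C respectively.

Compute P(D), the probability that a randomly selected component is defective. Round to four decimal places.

Total: 468 + 384 + 348 = 1200.
P(A) = 468/1200 = 0.39. P(B) = 384/1200 = 0.32. P(C) = 348/1200 = 0.29.
By the law of total probability,
P(D) = P(D|A)·P(A) + P(D|B)·P(B) + P(D|C)·P(C)
      = 0.19·0.39 + 0.23·0.32 + 0.1·0.29
      = 0.0741 + 0.0736 + 0.029 = 0.1767

0.1767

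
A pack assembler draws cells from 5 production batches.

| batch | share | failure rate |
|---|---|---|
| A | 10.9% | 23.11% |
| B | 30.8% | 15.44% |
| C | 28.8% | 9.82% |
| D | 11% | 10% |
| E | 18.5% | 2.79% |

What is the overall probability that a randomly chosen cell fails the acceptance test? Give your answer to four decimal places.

P(F) ≈ 0.1172

P(F) = P(F|A)·P(A) + P(F|B)·P(B) + P(F|C)·P(C) + P(F|D)·P(D) + P(F|E)·P(E)
      = 0.2311·0.109 + 0.1544·0.308 + 0.0982·0.288 + 0.1·0.11 + 0.0279·0.185
      = 0.0251899 + 0.0475552 + 0.0282816 + 0.011 + 0.0051615 = 0.1171882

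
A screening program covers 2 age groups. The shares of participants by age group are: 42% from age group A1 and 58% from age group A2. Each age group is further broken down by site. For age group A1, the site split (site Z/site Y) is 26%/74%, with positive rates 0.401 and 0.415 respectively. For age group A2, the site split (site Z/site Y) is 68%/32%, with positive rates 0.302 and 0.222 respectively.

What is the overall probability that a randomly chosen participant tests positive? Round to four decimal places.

0.3331

P(T|A1) = 0.26·0.401 + 0.74·0.415 = 0.10426 + 0.3071 = 0.41136
P(T|A2) = 0.68·0.302 + 0.32·0.222 = 0.20536 + 0.07104 = 0.2764
Then overall,
P(T) = 0.42·0.41136 + 0.58·0.2764
      = 0.1727712 + 0.160312 = 0.3330832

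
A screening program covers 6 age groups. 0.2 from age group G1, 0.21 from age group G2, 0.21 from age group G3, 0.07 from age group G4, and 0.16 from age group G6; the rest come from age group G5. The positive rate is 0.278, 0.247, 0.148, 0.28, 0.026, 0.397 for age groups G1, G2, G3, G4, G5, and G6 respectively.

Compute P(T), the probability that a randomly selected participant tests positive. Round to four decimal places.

P(G5) = 1 − (0.2 + 0.21 + 0.21 + 0.07 + 0.16) = 0.15.
By the law of total probability,
P(T) = P(T|G1)·P(G1) + P(T|G2)·P(G2) + P(T|G3)·P(G3) + P(T|G4)·P(G4) + P(T|G5)·P(G5) + P(T|G6)·P(G6)
      = 0.278·0.2 + 0.247·0.21 + 0.148·0.21 + 0.28·0.07 + 0.026·0.15 + 0.397·0.16
      = 0.0556 + 0.05187 + 0.03108 + 0.0196 + 0.0039 + 0.06352 = 0.22557

0.2256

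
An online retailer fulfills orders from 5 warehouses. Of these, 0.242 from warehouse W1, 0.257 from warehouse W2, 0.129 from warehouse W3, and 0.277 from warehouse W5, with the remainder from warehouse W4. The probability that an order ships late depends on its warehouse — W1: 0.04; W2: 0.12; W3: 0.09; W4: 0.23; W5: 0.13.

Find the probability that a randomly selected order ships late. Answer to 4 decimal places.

P(W4) = 1 − (0.242 + 0.257 + 0.129 + 0.277) = 0.095.
P(L) = P(L|W1)·P(W1) + P(L|W2)·P(W2) + P(L|W3)·P(W3) + P(L|W4)·P(W4) + P(L|W5)·P(W5)
      = 0.04·0.242 + 0.12·0.257 + 0.09·0.129 + 0.23·0.095 + 0.13·0.277
      = 0.00968 + 0.03084 + 0.01161 + 0.02185 + 0.03601 = 0.10999

0.1100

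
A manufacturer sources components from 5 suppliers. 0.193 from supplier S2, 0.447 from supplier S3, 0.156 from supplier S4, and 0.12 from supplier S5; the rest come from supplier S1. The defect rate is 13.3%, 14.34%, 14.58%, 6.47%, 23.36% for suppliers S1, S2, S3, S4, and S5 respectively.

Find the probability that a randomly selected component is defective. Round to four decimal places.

P(D) ≈ 0.1421

P(S1) = 1 − (0.193 + 0.447 + 0.156 + 0.12) = 0.084.
Summing over the partition,
P(D) = P(D|S1)·P(S1) + P(D|S2)·P(S2) + P(D|S3)·P(S3) + P(D|S4)·P(S4) + P(D|S5)·P(S5)
      = 0.133·0.084 + 0.1434·0.193 + 0.1458·0.447 + 0.0647·0.156 + 0.2336·0.12
      = 0.011172 + 0.0276762 + 0.0651726 + 0.0100932 + 0.028032 = 0.142146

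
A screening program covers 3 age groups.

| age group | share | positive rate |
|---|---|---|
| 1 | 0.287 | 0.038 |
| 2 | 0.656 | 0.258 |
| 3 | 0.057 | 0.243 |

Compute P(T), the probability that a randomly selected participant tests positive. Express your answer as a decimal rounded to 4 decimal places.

P(T) = P(T|1)·P(1) + P(T|2)·P(2) + P(T|3)·P(3)
      = 0.038·0.287 + 0.258·0.656 + 0.243·0.057
      = 0.010906 + 0.169248 + 0.013851 = 0.194005

0.1940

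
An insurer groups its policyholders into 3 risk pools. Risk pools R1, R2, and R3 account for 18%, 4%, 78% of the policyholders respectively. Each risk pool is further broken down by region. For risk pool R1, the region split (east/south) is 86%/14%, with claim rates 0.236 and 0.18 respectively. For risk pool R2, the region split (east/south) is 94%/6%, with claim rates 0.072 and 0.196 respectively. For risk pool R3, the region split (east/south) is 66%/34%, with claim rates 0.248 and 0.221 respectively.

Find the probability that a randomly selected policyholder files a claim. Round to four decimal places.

0.2305

P(C|R1) = 0.86·0.236 + 0.14·0.18 = 0.20296 + 0.0252 = 0.22816
P(C|R2) = 0.94·0.072 + 0.06·0.196 = 0.06768 + 0.01176 = 0.07944
P(C|R3) = 0.66·0.248 + 0.34·0.221 = 0.16368 + 0.07514 = 0.23882
By total probability over the outer partition,
P(C) = 0.18·0.22816 + 0.04·0.07944 + 0.78·0.23882
      = 0.0410688 + 0.0031776 + 0.1862796 = 0.230526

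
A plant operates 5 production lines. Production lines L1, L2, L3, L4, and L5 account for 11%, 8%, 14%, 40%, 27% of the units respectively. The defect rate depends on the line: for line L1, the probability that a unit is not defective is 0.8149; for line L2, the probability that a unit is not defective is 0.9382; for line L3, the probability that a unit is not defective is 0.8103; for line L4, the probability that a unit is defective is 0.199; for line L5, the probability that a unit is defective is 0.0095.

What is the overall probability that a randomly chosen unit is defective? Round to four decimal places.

P(D|L1) = 1 − 0.8149 = 0.1851.
P(D|L2) = 1 − 0.9382 = 0.0618.
P(D|L3) = 1 − 0.8103 = 0.1897.
By the law of total probability,
P(D) = P(D|L1)·P(L1) + P(D|L2)·P(L2) + P(D|L3)·P(L3) + P(D|L4)·P(L4) + P(D|L5)·P(L5)
      = 0.1851·0.11 + 0.0618·0.08 + 0.1897·0.14 + 0.199·0.4 + 0.0095·0.27
      = 0.020361 + 0.004944 + 0.026558 + 0.0796 + 0.002565 = 0.134028

0.1340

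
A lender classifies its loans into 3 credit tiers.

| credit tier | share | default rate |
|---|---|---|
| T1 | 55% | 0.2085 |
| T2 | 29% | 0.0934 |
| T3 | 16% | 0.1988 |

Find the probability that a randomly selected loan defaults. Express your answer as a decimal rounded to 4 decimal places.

Summing over the partition,
P(D) = P(D|T1)·P(T1) + P(D|T2)·P(T2) + P(D|T3)·P(T3)
      = 0.2085·0.55 + 0.0934·0.29 + 0.1988·0.16
      = 0.114675 + 0.027086 + 0.031808 = 0.173569

0.1736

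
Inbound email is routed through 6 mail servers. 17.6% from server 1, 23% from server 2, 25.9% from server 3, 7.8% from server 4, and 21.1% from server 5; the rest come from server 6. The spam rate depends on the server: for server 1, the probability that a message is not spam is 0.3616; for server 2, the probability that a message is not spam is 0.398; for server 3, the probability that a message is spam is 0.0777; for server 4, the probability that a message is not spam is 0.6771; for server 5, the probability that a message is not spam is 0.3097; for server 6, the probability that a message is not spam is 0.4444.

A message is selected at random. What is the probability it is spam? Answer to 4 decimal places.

0.4673

P(6) = 1 − (0.176 + 0.23 + 0.259 + 0.078 + 0.211) = 0.046.
P(S|1) = 1 − 0.3616 = 0.6384.
P(S|2) = 1 − 0.398 = 0.602.
P(S|4) = 1 − 0.6771 = 0.3229.
P(S|5) = 1 − 0.3097 = 0.6903.
P(S|6) = 1 − 0.4444 = 0.5556.
P(S) = P(S|1)·P(1) + P(S|2)·P(2) + P(S|3)·P(3) + P(S|4)·P(4) + P(S|5)·P(5) + P(S|6)·P(6)
      = 0.6384·0.176 + 0.602·0.23 + 0.0777·0.259 + 0.3229·0.078 + 0.6903·0.211 + 0.5556·0.046
      = 0.1123584 + 0.13846 + 0.0201243 + 0.0251862 + 0.1456533 + 0.0255576 = 0.4673398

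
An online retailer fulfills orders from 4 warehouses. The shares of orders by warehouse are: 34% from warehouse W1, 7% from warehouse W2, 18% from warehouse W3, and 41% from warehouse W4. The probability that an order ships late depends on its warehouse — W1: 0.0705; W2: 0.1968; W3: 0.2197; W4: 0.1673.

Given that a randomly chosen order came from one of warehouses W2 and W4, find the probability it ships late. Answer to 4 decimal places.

0.1716

Let S = {W2, W4}.
P(S) = 0.07 + 0.41 = 0.48.
P(L ∩ S) = 0.1968·0.07 + 0.1673·0.41 = 0.013776 + 0.068593 = 0.082369.
P(L | S) = 0.082369 / 0.48 = 0.171602…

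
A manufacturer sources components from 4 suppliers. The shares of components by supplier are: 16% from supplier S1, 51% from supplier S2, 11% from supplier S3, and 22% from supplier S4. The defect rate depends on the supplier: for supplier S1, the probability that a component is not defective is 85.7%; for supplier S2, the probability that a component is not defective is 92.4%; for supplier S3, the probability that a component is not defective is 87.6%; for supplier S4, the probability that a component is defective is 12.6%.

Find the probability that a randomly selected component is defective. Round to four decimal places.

0.1030

P(D|S1) = 1 − 0.857 = 0.143.
P(D|S2) = 1 − 0.924 = 0.076.
P(D|S3) = 1 − 0.876 = 0.124.
P(D) = P(D|S1)·P(S1) + P(D|S2)·P(S2) + P(D|S3)·P(S3) + P(D|S4)·P(S4)
      = 0.143·0.16 + 0.076·0.51 + 0.124·0.11 + 0.126·0.22
      = 0.02288 + 0.03876 + 0.01364 + 0.02772 = 0.103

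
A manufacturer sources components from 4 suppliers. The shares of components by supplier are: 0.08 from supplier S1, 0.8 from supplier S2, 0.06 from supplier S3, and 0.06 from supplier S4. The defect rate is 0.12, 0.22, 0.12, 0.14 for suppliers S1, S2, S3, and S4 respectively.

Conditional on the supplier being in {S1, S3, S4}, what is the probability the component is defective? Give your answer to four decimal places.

0.1260

Let S = {S1, S3, S4}.
P(S) = 0.08 + 0.06 + 0.06 = 0.2.
P(D ∩ S) = 0.12·0.08 + 0.12·0.06 + 0.14·0.06 = 0.0096 + 0.0072 + 0.0084 = 0.0252.
P(D | S) = 0.0252 / 0.2 = 0.126000…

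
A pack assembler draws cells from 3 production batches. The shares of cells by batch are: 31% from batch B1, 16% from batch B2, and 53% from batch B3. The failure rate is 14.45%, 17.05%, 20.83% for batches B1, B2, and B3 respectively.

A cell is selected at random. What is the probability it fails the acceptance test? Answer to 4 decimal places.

Using total probability over the partition,
P(F) = P(F|B1)·P(B1) + P(F|B2)·P(B2) + P(F|B3)·P(B3)
      = 0.1445·0.31 + 0.1705·0.16 + 0.2083·0.53
      = 0.044795 + 0.02728 + 0.110399 = 0.182474

0.1825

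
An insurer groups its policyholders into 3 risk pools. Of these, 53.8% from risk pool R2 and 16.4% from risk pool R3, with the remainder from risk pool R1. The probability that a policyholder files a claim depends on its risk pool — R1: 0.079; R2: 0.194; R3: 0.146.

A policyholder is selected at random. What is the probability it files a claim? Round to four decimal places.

0.1519

P(R1) = 1 − (0.538 + 0.164) = 0.298.
P(C) = P(C|R1)·P(R1) + P(C|R2)·P(R2) + P(C|R3)·P(R3)
      = 0.079·0.298 + 0.194·0.538 + 0.146·0.164
      = 0.023542 + 0.104372 + 0.023944 = 0.151858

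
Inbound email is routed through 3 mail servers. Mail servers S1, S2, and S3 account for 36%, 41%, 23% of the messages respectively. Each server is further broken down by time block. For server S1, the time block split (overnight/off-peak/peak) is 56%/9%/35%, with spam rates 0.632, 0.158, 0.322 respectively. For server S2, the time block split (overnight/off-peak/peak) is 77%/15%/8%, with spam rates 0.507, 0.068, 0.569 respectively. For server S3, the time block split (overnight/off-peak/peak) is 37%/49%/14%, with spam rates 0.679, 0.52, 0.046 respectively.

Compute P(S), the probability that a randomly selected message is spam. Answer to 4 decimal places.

P(S|S1) = 0.56·0.632 + 0.09·0.158 + 0.35·0.322 = 0.35392 + 0.01422 + 0.1127 = 0.48084
P(S|S2) = 0.77·0.507 + 0.15·0.068 + 0.08·0.569 = 0.39039 + 0.0102 + 0.04552 = 0.44611
P(S|S3) = 0.37·0.679 + 0.49·0.52 + 0.14·0.046 = 0.25123 + 0.2548 + 0.00644 = 0.51247
Then overall,
P(S) = 0.36·0.48084 + 0.41·0.44611 + 0.23·0.51247
      = 0.1731024 + 0.1829051 + 0.1178681 = 0.4738756

P(S) ≈ 0.4739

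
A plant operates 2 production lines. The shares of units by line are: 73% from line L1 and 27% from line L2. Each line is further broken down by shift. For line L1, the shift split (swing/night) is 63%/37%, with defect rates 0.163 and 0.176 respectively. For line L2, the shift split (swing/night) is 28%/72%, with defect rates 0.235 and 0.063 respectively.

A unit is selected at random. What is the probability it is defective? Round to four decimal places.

P(D|L1) = 0.63·0.163 + 0.37·0.176 = 0.10269 + 0.06512 = 0.16781
P(D|L2) = 0.28·0.235 + 0.72·0.063 = 0.0658 + 0.04536 = 0.11116
By total probability over the outer partition,
P(D) = 0.73·0.16781 + 0.27·0.11116
      = 0.1225013 + 0.0300132 = 0.1525145

0.1525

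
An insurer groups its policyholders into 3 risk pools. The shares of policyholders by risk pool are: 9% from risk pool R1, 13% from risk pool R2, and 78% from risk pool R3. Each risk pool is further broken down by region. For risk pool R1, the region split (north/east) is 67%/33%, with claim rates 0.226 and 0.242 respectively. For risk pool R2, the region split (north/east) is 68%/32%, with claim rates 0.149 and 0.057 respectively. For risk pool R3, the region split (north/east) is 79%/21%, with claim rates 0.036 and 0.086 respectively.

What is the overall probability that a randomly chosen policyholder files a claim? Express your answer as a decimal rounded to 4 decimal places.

P(C|R1) = 0.67·0.226 + 0.33·0.242 = 0.15142 + 0.07986 = 0.23128
P(C|R2) = 0.68·0.149 + 0.32·0.057 = 0.10132 + 0.01824 = 0.11956
P(C|R3) = 0.79·0.036 + 0.21·0.086 = 0.02844 + 0.01806 = 0.0465
By total probability over the outer partition,
P(C) = 0.09·0.23128 + 0.13·0.11956 + 0.78·0.0465
      = 0.0208152 + 0.0155428 + 0.03627 = 0.072628

P(C) ≈ 0.0726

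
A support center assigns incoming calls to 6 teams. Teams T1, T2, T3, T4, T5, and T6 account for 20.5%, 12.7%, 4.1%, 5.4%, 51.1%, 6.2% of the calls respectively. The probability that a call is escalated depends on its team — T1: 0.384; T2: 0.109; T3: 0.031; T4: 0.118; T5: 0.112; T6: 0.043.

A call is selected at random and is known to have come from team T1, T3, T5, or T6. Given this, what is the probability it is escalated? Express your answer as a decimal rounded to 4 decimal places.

0.1708

Let S = {T1, T3, T5, T6}.
P(S) = 0.205 + 0.041 + 0.511 + 0.062 = 0.819.
P(E ∩ S) = 0.384·0.205 + 0.031·0.041 + 0.112·0.511 + 0.043·0.062 = 0.07872 + 0.001271 + 0.057232 + 0.002666 = 0.139889.
P(E | S) = 0.139889 / 0.819 = 0.170805…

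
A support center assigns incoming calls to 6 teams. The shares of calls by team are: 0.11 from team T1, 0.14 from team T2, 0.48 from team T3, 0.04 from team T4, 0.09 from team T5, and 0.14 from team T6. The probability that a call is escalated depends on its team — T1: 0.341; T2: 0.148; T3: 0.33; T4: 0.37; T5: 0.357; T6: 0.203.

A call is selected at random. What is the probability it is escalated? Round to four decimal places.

By the law of total probability,
P(E) = P(E|T1)·P(T1) + P(E|T2)·P(T2) + P(E|T3)·P(T3) + P(E|T4)·P(T4) + P(E|T5)·P(T5) + P(E|T6)·P(T6)
      = 0.341·0.11 + 0.148·0.14 + 0.33·0.48 + 0.37·0.04 + 0.357·0.09 + 0.203·0.14
      = 0.03751 + 0.02072 + 0.1584 + 0.0148 + 0.03213 + 0.02842 = 0.29198

P(E) ≈ 0.2920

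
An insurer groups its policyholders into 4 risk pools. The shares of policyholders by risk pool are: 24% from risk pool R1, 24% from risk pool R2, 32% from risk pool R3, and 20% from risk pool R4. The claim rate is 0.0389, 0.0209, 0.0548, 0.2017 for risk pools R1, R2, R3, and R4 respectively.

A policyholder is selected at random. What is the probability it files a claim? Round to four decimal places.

P(C) = P(C|R1)·P(R1) + P(C|R2)·P(R2) + P(C|R3)·P(R3) + P(C|R4)·P(R4)
      = 0.0389·0.24 + 0.0209·0.24 + 0.0548·0.32 + 0.2017·0.2
      = 0.009336 + 0.005016 + 0.017536 + 0.04034 = 0.072228

P(C) ≈ 0.0722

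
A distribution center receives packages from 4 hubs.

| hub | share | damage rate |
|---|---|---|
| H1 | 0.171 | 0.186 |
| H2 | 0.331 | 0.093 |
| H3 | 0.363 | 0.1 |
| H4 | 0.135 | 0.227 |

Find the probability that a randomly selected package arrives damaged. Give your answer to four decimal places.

By the law of total probability,
P(D) = P(D|H1)·P(H1) + P(D|H2)·P(H2) + P(D|H3)·P(H3) + P(D|H4)·P(H4)
      = 0.186·0.171 + 0.093·0.331 + 0.1·0.363 + 0.227·0.135
      = 0.031806 + 0.030783 + 0.0363 + 0.030645 = 0.129534

P(D) ≈ 0.1295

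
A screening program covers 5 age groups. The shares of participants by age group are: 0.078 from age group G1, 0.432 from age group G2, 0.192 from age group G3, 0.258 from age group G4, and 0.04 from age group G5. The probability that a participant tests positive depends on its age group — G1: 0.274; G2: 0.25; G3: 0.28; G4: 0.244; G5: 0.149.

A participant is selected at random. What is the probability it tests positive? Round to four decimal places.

P(T) ≈ 0.2520

By the law of total probability,
P(T) = P(T|G1)·P(G1) + P(T|G2)·P(G2) + P(T|G3)·P(G3) + P(T|G4)·P(G4) + P(T|G5)·P(G5)
      = 0.274·0.078 + 0.25·0.432 + 0.28·0.192 + 0.244·0.258 + 0.149·0.04
      = 0.021372 + 0.108 + 0.05376 + 0.062952 + 0.00596 = 0.252044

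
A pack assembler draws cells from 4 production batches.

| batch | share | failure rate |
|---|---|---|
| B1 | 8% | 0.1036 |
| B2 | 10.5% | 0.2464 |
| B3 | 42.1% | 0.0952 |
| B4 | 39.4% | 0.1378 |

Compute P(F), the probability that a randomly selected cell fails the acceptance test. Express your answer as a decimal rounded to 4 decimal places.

0.1285

P(F) = P(F|B1)·P(B1) + P(F|B2)·P(B2) + P(F|B3)·P(B3) + P(F|B4)·P(B4)
      = 0.1036·0.08 + 0.2464·0.105 + 0.0952·0.421 + 0.1378·0.394
      = 0.008288 + 0.025872 + 0.0400792 + 0.0542932 = 0.1285324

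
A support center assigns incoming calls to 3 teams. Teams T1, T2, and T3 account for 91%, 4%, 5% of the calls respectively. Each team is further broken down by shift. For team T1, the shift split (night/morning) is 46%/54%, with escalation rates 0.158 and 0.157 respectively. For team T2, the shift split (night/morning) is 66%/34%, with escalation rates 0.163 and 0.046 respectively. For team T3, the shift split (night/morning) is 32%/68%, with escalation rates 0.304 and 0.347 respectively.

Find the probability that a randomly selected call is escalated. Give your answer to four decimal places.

P(E|T1) = 0.46·0.158 + 0.54·0.157 = 0.07268 + 0.08478 = 0.15746
P(E|T2) = 0.66·0.163 + 0.34·0.046 = 0.10758 + 0.01564 = 0.12322
P(E|T3) = 0.32·0.304 + 0.68·0.347 = 0.09728 + 0.23596 = 0.33324
By total probability over the outer partition,
P(E) = 0.91·0.15746 + 0.04·0.12322 + 0.05·0.33324
      = 0.1432886 + 0.0049288 + 0.016662 = 0.1648794

P(E) ≈ 0.1649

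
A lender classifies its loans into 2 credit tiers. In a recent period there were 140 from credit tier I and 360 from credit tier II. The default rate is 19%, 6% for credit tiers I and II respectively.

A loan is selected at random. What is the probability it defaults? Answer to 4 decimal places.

P(D) ≈ 0.0964

Total: 140 + 360 = 500.
P(I) = 140/500 = 0.28. P(II) = 360/500 = 0.72.
P(D) = P(D|I)·P(I) + P(D|II)·P(II)
      = 0.19·0.28 + 0.06·0.72
      = 0.0532 + 0.0432 = 0.0964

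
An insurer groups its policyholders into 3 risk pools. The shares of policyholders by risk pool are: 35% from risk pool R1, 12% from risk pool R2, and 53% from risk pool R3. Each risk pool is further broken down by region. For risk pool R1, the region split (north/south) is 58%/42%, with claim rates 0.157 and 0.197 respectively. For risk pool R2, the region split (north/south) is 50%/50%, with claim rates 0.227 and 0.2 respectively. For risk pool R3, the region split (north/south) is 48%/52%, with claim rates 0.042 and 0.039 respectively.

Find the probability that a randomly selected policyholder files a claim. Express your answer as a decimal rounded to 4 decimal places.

0.1079

P(C|R1) = 0.58·0.157 + 0.42·0.197 = 0.09106 + 0.08274 = 0.1738
P(C|R2) = 0.5·0.227 + 0.5·0.2 = 0.1135 + 0.1 = 0.2135
P(C|R3) = 0.48·0.042 + 0.52·0.039 = 0.02016 + 0.02028 = 0.04044
Then overall,
P(C) = 0.35·0.1738 + 0.12·0.2135 + 0.53·0.04044
      = 0.06083 + 0.02562 + 0.0214332 = 0.1078832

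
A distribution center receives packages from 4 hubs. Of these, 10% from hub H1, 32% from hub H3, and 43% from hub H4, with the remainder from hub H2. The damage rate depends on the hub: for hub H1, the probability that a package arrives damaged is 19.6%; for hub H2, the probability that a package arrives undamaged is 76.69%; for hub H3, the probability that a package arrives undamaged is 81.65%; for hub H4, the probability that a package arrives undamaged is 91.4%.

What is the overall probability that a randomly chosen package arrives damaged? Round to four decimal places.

P(D) ≈ 0.1503

P(H2) = 1 − (0.1 + 0.32 + 0.43) = 0.15.
P(D|H2) = 1 − 0.7669 = 0.2331.
P(D|H3) = 1 − 0.8165 = 0.1835.
P(D|H4) = 1 − 0.914 = 0.086.
Summing over the partition,
P(D) = P(D|H1)·P(H1) + P(D|H2)·P(H2) + P(D|H3)·P(H3) + P(D|H4)·P(H4)
      = 0.196·0.1 + 0.2331·0.15 + 0.1835·0.32 + 0.086·0.43
      = 0.0196 + 0.034965 + 0.05872 + 0.03698 = 0.150265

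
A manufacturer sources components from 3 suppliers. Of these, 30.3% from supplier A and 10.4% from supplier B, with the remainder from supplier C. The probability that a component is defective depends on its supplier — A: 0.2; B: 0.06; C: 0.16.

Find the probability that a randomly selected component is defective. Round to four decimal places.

P(C) = 1 − (0.303 + 0.104) = 0.593.
P(D) = P(D|A)·P(A) + P(D|B)·P(B) + P(D|C)·P(C)
      = 0.2·0.303 + 0.06·0.104 + 0.16·0.593
      = 0.0606 + 0.00624 + 0.09488 = 0.16172

P(D) ≈ 0.1617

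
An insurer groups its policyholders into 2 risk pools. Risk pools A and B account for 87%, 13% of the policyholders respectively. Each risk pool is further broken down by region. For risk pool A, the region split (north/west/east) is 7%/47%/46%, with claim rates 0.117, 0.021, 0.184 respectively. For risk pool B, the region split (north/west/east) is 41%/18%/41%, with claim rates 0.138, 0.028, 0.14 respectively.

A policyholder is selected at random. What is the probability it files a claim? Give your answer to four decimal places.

P(C) ≈ 0.1048

P(C|A) = 0.07·0.117 + 0.47·0.021 + 0.46·0.184 = 0.00819 + 0.00987 + 0.08464 = 0.1027
P(C|B) = 0.41·0.138 + 0.18·0.028 + 0.41·0.14 = 0.05658 + 0.00504 + 0.0574 = 0.11902
By total probability over the outer partition,
P(C) = 0.87·0.1027 + 0.13·0.11902
      = 0.089349 + 0.0154726 = 0.1048216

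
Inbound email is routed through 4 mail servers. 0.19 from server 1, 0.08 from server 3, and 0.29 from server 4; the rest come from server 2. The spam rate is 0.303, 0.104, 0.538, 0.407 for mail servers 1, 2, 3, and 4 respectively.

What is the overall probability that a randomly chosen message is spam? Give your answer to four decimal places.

0.2644

P(2) = 1 − (0.19 + 0.08 + 0.29) = 0.44.
P(S) = P(S|1)·P(1) + P(S|2)·P(2) + P(S|3)·P(3) + P(S|4)·P(4)
      = 0.303·0.19 + 0.104·0.44 + 0.538·0.08 + 0.407·0.29
      = 0.05757 + 0.04576 + 0.04304 + 0.11803 = 0.2644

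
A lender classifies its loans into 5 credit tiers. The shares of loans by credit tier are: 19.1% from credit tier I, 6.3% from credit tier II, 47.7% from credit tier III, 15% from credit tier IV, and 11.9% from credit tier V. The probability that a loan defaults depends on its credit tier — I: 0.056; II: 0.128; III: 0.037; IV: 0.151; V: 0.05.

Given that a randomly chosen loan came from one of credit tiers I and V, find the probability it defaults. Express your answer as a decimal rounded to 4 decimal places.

0.0537

Let S = {I, V}.
P(S) = 0.191 + 0.119 = 0.31.
P(D ∩ S) = 0.056·0.191 + 0.05·0.119 = 0.010696 + 0.00595 = 0.016646.
P(D | S) = 0.016646 / 0.31 = 0.053697…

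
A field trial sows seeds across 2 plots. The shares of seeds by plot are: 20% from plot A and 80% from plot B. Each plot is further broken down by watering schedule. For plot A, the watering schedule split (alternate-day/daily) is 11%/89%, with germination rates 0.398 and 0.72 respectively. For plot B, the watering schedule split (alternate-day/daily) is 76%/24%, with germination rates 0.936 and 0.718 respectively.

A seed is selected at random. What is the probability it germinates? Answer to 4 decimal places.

P(G) ≈ 0.8439

P(G|A) = 0.11·0.398 + 0.89·0.72 = 0.04378 + 0.6408 = 0.68458
P(G|B) = 0.76·0.936 + 0.24·0.718 = 0.71136 + 0.17232 = 0.88368
By total probability over the outer partition,
P(G) = 0.2·0.68458 + 0.8·0.88368
      = 0.136916 + 0.706944 = 0.84386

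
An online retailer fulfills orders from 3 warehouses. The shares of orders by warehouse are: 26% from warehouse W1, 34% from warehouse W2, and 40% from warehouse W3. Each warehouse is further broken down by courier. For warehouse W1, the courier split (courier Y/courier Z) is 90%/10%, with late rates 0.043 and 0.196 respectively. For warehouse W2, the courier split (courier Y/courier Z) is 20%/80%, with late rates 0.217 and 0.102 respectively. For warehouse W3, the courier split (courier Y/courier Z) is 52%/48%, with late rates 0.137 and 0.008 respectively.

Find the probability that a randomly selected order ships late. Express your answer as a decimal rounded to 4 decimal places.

0.0877

P(L|W1) = 0.9·0.043 + 0.1·0.196 = 0.0387 + 0.0196 = 0.0583
P(L|W2) = 0.2·0.217 + 0.8·0.102 = 0.0434 + 0.0816 = 0.125
P(L|W3) = 0.52·0.137 + 0.48·0.008 = 0.07124 + 0.00384 = 0.07508
Then overall,
P(L) = 0.26·0.0583 + 0.34·0.125 + 0.4·0.07508
      = 0.015158 + 0.0425 + 0.030032 = 0.08769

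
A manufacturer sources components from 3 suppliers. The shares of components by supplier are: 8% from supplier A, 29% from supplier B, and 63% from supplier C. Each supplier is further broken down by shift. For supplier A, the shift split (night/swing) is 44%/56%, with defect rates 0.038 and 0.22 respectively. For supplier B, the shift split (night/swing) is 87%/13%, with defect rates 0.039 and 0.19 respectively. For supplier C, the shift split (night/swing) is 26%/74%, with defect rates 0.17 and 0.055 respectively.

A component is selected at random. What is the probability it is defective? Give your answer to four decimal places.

P(D|A) = 0.44·0.038 + 0.56·0.22 = 0.01672 + 0.1232 = 0.13992
P(D|B) = 0.87·0.039 + 0.13·0.19 = 0.03393 + 0.0247 = 0.05863
P(D|C) = 0.26·0.17 + 0.74·0.055 = 0.0442 + 0.0407 = 0.0849
By total probability over the outer partition,
P(D) = 0.08·0.13992 + 0.29·0.05863 + 0.63·0.0849
      = 0.0111936 + 0.0170027 + 0.053487 = 0.0816833

P(D) ≈ 0.0817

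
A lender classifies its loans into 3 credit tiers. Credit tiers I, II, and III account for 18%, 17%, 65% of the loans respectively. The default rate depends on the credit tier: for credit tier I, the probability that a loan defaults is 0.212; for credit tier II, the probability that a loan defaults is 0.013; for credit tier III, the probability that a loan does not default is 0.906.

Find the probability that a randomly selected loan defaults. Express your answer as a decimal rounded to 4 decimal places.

0.1015

P(D|III) = 1 − 0.906 = 0.094.
Summing over the partition,
P(D) = P(D|I)·P(I) + P(D|II)·P(II) + P(D|III)·P(III)
      = 0.212·0.18 + 0.013·0.17 + 0.094·0.65
      = 0.03816 + 0.00221 + 0.0611 = 0.10147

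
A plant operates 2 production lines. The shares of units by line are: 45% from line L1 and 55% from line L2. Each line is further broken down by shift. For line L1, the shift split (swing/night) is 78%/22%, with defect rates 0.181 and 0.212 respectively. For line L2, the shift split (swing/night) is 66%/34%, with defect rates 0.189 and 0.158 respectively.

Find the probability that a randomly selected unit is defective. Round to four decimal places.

P(D|L1) = 0.78·0.181 + 0.22·0.212 = 0.14118 + 0.04664 = 0.18782
P(D|L2) = 0.66·0.189 + 0.34·0.158 = 0.12474 + 0.05372 = 0.17846
By total probability over the outer partition,
P(D) = 0.45·0.18782 + 0.55·0.17846
      = 0.084519 + 0.098153 = 0.182672

P(D) ≈ 0.1827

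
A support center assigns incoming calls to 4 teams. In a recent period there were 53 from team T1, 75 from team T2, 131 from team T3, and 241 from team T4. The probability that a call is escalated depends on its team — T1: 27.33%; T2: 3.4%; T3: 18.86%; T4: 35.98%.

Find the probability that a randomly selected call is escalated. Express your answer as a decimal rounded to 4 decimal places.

Total: 53 + 75 + 131 + 241 = 500.
P(T1) = 53/500 = 0.106. P(T2) = 75/500 = 0.15. P(T3) = 131/500 = 0.262. P(T4) = 241/500 = 0.482.
P(E) = P(E|T1)·P(T1) + P(E|T2)·P(T2) + P(E|T3)·P(T3) + P(E|T4)·P(T4)
      = 0.2733·0.106 + 0.034·0.15 + 0.1886·0.262 + 0.3598·0.482
      = 0.0289698 + 0.0051 + 0.0494132 + 0.1734236 = 0.2569066

P(E) ≈ 0.2569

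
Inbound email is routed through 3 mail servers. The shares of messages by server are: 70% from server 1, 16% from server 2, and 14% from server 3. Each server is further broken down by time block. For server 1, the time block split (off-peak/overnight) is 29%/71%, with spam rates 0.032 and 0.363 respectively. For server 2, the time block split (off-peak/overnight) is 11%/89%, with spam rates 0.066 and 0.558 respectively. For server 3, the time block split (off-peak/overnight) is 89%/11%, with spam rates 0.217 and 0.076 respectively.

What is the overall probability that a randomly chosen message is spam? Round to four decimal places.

P(S|1) = 0.29·0.032 + 0.71·0.363 = 0.00928 + 0.25773 = 0.26701
P(S|2) = 0.11·0.066 + 0.89·0.558 = 0.00726 + 0.49662 = 0.50388
P(S|3) = 0.89·0.217 + 0.11·0.076 = 0.19313 + 0.00836 = 0.20149
By total probability over the outer partition,
P(S) = 0.7·0.26701 + 0.16·0.50388 + 0.14·0.20149
      = 0.186907 + 0.0806208 + 0.0282086 = 0.2957364

P(S) ≈ 0.2957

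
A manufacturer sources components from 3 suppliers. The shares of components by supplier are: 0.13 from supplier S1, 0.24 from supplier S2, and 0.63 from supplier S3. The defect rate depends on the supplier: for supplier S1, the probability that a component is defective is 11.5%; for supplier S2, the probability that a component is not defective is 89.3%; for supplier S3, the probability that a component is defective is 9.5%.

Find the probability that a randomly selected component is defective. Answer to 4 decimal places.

0.1005

P(D|S2) = 1 − 0.893 = 0.107.
P(D) = P(D|S1)·P(S1) + P(D|S2)·P(S2) + P(D|S3)·P(S3)
      = 0.115·0.13 + 0.107·0.24 + 0.095·0.63
      = 0.01495 + 0.02568 + 0.05985 = 0.10048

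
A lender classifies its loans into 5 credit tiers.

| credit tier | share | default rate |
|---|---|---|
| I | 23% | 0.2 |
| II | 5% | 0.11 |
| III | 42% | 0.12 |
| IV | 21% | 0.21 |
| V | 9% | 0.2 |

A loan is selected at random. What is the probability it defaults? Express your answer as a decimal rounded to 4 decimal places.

P(D) = P(D|I)·P(I) + P(D|II)·P(II) + P(D|III)·P(III) + P(D|IV)·P(IV) + P(D|V)·P(V)
      = 0.2·0.23 + 0.11·0.05 + 0.12·0.42 + 0.21·0.21 + 0.2·0.09
      = 0.046 + 0.0055 + 0.0504 + 0.0441 + 0.018 = 0.164

P(D) ≈ 0.1640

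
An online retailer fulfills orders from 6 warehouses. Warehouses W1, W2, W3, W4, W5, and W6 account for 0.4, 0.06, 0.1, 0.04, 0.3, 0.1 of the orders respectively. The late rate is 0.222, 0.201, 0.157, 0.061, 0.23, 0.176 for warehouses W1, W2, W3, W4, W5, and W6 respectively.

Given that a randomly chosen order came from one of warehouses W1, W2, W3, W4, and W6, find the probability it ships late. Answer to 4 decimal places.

P(L|S) ≈ 0.1951

Let S = {W1, W2, W3, W4, W6}.
P(S) = 0.4 + 0.06 + 0.1 + 0.04 + 0.1 = 0.7.
P(L ∩ S) = 0.222·0.4 + 0.201·0.06 + 0.157·0.1 + 0.061·0.04 + 0.176·0.1 = 0.0888 + 0.01206 + 0.0157 + 0.00244 + 0.0176 = 0.1366.
P(L | S) = 0.1366 / 0.7 = 0.195143…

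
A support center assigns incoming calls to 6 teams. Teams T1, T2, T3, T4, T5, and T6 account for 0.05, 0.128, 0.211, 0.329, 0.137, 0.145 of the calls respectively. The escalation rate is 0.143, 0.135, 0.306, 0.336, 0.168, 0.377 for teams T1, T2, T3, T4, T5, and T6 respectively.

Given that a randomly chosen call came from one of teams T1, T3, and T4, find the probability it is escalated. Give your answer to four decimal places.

0.3089

Let S = {T1, T3, T4}.
P(S) = 0.05 + 0.211 + 0.329 = 0.59.
P(E ∩ S) = 0.143·0.05 + 0.306·0.211 + 0.336·0.329 = 0.00715 + 0.064566 + 0.110544 = 0.18226.
P(E | S) = 0.18226 / 0.59 = 0.308915…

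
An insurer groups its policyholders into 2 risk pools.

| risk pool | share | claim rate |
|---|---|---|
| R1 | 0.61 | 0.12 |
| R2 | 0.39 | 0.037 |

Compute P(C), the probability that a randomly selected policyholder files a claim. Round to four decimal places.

0.0876

P(C) = P(C|R1)·P(R1) + P(C|R2)·P(R2)
      = 0.12·0.61 + 0.037·0.39
      = 0.0732 + 0.01443 = 0.08763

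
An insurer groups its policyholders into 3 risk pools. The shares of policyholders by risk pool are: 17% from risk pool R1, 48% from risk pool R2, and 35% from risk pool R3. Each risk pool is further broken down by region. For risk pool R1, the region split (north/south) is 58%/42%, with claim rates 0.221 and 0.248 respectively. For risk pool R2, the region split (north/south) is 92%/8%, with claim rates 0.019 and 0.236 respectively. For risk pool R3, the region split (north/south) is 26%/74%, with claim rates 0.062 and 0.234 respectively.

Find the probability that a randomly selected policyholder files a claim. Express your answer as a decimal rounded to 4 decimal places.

P(C|R1) = 0.58·0.221 + 0.42·0.248 = 0.12818 + 0.10416 = 0.23234
P(C|R2) = 0.92·0.019 + 0.08·0.236 = 0.01748 + 0.01888 = 0.03636
P(C|R3) = 0.26·0.062 + 0.74·0.234 = 0.01612 + 0.17316 = 0.18928
By total probability over the outer partition,
P(C) = 0.17·0.23234 + 0.48·0.03636 + 0.35·0.18928
      = 0.0394978 + 0.0174528 + 0.066248 = 0.1231986

P(C) ≈ 0.1232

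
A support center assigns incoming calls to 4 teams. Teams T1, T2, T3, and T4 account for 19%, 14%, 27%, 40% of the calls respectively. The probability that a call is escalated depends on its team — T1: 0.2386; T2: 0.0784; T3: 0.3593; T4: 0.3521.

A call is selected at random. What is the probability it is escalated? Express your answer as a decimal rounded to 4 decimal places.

P(E) ≈ 0.2942

P(E) = P(E|T1)·P(T1) + P(E|T2)·P(T2) + P(E|T3)·P(T3) + P(E|T4)·P(T4)
      = 0.2386·0.19 + 0.0784·0.14 + 0.3593·0.27 + 0.3521·0.4
      = 0.045334 + 0.010976 + 0.097011 + 0.14084 = 0.294161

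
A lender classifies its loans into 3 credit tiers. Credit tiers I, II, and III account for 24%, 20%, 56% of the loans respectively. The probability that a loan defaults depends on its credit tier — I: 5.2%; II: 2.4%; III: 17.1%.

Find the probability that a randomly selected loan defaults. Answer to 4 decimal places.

Summing over the partition,
P(D) = P(D|I)·P(I) + P(D|II)·P(II) + P(D|III)·P(III)
      = 0.052·0.24 + 0.024·0.2 + 0.171·0.56
      = 0.01248 + 0.0048 + 0.09576 = 0.11304

0.1130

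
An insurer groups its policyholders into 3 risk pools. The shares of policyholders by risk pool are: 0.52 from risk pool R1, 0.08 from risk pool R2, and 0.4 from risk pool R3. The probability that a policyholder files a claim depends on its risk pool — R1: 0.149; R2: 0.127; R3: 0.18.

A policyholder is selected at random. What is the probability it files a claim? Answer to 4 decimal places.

P(C) = P(C|R1)·P(R1) + P(C|R2)·P(R2) + P(C|R3)·P(R3)
      = 0.149·0.52 + 0.127·0.08 + 0.18·0.4
      = 0.07748 + 0.01016 + 0.072 = 0.15964

0.1596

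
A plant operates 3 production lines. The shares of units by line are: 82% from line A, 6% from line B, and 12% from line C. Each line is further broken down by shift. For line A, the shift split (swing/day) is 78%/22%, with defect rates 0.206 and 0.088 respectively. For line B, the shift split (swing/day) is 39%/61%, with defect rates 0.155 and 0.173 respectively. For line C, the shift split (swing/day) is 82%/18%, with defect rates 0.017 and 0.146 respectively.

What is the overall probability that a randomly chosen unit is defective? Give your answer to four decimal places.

P(D|A) = 0.78·0.206 + 0.22·0.088 = 0.16068 + 0.01936 = 0.18004
P(D|B) = 0.39·0.155 + 0.61·0.173 = 0.06045 + 0.10553 = 0.16598
P(D|C) = 0.82·0.017 + 0.18·0.146 = 0.01394 + 0.02628 = 0.04022
By total probability over the outer partition,
P(D) = 0.82·0.18004 + 0.06·0.16598 + 0.12·0.04022
      = 0.1476328 + 0.0099588 + 0.0048264 = 0.162418

0.1624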